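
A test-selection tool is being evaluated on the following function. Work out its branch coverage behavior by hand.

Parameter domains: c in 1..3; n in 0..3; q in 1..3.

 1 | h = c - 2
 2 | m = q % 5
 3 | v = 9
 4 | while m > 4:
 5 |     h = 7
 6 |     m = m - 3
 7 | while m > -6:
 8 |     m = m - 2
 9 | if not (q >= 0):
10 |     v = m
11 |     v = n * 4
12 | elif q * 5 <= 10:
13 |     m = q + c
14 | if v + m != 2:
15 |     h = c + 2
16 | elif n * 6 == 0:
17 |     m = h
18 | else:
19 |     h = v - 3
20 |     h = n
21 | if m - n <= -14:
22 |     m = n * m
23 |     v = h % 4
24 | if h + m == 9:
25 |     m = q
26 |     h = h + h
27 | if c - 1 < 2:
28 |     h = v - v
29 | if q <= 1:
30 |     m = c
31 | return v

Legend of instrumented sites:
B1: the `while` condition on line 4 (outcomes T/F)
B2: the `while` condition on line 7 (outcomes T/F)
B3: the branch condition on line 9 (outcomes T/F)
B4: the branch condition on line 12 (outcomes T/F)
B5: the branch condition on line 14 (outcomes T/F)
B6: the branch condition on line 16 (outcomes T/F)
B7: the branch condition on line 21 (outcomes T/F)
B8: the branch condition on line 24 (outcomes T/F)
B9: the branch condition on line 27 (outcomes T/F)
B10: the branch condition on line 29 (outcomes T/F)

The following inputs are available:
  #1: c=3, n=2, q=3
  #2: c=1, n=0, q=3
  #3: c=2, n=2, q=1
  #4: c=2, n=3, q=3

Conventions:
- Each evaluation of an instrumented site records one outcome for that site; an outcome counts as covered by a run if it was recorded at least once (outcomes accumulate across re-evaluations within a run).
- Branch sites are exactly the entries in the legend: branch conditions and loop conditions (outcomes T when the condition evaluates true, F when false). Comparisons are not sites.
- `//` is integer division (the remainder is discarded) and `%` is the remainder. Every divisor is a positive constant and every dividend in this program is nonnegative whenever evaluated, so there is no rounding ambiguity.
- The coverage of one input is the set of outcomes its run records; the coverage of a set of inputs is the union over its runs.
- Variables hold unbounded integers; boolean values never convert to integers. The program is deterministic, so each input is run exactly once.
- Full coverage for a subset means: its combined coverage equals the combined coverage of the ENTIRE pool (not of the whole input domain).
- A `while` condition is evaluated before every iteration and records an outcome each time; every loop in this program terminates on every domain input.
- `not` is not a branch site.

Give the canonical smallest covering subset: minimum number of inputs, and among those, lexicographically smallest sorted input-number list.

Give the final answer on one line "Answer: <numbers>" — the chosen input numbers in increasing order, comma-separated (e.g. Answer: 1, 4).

input #1 (c=3, n=2, q=3): events B1->F, B2->T, B2->T, B2->T, B2->T, B2->T, B2->F, B3->F, B4->F, B5->F, B6->F, B7->F, B8->F, B9->F, ...; covers B1=F, B2=T, B2=F, B3=F, B4=F, B5=F, B6=F, B7=F, B8=F, B9=F, B10=F
input #2 (c=1, n=0, q=3): events B1->F, B2->T, B2->T, B2->T, B2->T, B2->T, B2->F, B3->F, B4->F, B5->F, B6->T, B7->F, B8->F, B9->T, ...; covers B1=F, B2=T, B2=F, B3=F, B4=F, B5=F, B6=T, B7=F, B8=F, B9=T, B10=F
input #3 (c=2, n=2, q=1): events B1->F, B2->T, B2->T, B2->T, B2->T, B2->F, B3->F, B4->T, B5->T, B7->F, B8->F, B9->T, B10->T; covers B1=F, B2=T, B2=F, B3=F, B4=T, B5=T, B7=F, B8=F, B9=T, B10=T
input #4 (c=2, n=3, q=3): events B1->F, B2->T, B2->T, B2->T, B2->T, B2->T, B2->F, B3->F, B4->F, B5->F, B6->F, B7->F, B8->F, B9->T, ...; covers B1=F, B2=T, B2=F, B3=F, B4=F, B5=F, B6=F, B7=F, B8=F, B9=T, B10=F
union over all inputs: B1=F, B2=T, B2=F, B3=F, B4=T, B4=F, B5=T, B5=F, B6=T, B6=F, B7=F, B8=F, B9=T, B9=F, B10=T, B10=F (16 outcomes)
no size-1 subset reaches all 16 outcomes (best union: 11/16)
no size-2 subset reaches all 16 outcomes (best union: 15/16)
at size 3, {1, 2, 3} reaches all 16 outcomes; every lexicographically earlier size-3 subset fails

Answer: 1, 2, 3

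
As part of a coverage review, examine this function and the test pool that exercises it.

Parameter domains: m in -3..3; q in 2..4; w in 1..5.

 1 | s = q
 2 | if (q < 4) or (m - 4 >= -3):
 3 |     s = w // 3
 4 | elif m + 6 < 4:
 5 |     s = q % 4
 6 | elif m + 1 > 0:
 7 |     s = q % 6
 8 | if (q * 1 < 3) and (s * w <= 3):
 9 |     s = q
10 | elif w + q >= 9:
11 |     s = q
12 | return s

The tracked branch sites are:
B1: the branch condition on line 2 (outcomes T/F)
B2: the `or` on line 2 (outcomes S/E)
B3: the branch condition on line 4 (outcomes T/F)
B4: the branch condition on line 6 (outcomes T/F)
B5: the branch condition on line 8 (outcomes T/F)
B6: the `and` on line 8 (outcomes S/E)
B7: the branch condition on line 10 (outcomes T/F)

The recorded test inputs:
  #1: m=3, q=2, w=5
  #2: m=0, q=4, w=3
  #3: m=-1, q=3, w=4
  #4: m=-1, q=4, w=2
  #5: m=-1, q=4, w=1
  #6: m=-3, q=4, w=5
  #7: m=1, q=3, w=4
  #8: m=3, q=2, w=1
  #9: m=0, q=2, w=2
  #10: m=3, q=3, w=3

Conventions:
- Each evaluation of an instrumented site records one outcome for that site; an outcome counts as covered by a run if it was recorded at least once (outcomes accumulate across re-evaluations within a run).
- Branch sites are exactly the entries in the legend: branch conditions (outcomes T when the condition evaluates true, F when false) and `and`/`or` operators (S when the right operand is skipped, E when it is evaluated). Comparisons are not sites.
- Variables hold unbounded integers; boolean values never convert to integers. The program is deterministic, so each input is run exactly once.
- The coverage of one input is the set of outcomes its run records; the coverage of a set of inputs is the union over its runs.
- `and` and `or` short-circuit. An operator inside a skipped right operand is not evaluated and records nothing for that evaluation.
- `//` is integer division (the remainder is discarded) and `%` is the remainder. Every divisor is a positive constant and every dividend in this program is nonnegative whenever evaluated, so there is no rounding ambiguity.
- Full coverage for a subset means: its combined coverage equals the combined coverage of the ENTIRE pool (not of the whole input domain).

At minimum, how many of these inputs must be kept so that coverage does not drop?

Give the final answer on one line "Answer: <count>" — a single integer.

run #1 (m=3, q=2, w=5) records B1=T, B2=S, B5=F, B6=E, B7=F
run #2 (m=0, q=4, w=3) records B1=F, B2=E, B3=F, B4=T, B5=F, B6=S, B7=F
run #3 (m=-1, q=3, w=4) records B1=T, B2=S, B5=F, B6=S, B7=F
run #4 (m=-1, q=4, w=2) records B1=F, B2=E, B3=F, B4=F, B5=F, B6=S, B7=F
run #5 (m=-1, q=4, w=1) records B1=F, B2=E, B3=F, B4=F, B5=F, B6=S, B7=F
run #6 (m=-3, q=4, w=5) records B1=F, B2=E, B3=T, B5=F, B6=S, B7=T
run #7 (m=1, q=3, w=4) records B1=T, B2=S, B5=F, B6=S, B7=F
run #8 (m=3, q=2, w=1) records B1=T, B2=S, B5=T, B6=E
run #9 (m=0, q=2, w=2) records B1=T, B2=S, B5=T, B6=E
run #10 (m=3, q=3, w=3) records B1=T, B2=S, B5=F, B6=S, B7=F
pool-wide coverage (14 outcomes): B1=T, B1=F, B2=S, B2=E, B3=T, B3=F, B4=T, B4=F, B5=T, B5=F, B6=S, B6=E, B7=T, B7=F
no size-1 subset reaches all 14 outcomes (best union: 7/14)
no size-2 subset reaches all 14 outcomes (best union: 11/14)
no size-3 subset reaches all 14 outcomes (best union: 13/14)
size 4: inputs {2, 4, 6, 8} cover all 14 outcomes, and no lexicographically smaller subset of this size does

Answer: 4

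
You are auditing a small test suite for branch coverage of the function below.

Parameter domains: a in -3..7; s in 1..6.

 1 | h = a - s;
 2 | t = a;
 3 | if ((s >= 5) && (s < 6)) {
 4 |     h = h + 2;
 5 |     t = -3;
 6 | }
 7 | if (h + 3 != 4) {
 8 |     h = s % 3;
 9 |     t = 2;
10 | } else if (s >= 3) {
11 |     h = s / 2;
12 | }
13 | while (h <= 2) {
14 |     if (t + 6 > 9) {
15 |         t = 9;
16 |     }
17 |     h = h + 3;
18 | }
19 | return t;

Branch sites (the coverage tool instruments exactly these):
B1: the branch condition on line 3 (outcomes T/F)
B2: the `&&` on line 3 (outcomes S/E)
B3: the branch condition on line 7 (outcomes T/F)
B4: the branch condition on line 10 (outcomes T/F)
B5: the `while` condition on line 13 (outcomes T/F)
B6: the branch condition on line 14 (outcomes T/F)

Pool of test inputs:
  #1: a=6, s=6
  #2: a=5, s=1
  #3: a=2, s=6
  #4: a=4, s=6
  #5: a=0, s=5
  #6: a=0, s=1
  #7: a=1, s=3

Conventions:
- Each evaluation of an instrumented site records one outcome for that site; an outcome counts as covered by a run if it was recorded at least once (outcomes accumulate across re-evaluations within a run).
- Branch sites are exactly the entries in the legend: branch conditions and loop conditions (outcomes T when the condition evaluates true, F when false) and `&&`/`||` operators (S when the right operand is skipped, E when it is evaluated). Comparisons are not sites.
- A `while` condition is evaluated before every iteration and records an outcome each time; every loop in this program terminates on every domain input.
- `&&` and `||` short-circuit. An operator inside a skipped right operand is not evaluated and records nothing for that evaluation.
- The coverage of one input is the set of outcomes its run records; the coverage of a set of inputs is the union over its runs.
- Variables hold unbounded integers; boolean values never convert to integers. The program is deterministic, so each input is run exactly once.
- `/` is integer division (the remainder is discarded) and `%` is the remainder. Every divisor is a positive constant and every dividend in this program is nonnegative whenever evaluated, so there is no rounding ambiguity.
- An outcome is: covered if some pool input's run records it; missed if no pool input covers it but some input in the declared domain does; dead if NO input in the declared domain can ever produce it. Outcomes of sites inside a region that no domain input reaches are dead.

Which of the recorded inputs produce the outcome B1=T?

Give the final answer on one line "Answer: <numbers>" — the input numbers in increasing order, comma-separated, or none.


input #1 (a=6, s=6): misses B1=T
input #2 (a=5, s=1): misses B1=T
input #3 (a=2, s=6): misses B1=T
input #4 (a=4, s=6): misses B1=T
input #5 (a=0, s=5): covers B1=T
input #6 (a=0, s=1): misses B1=T
input #7 (a=1, s=3): misses B1=T
Answer: 5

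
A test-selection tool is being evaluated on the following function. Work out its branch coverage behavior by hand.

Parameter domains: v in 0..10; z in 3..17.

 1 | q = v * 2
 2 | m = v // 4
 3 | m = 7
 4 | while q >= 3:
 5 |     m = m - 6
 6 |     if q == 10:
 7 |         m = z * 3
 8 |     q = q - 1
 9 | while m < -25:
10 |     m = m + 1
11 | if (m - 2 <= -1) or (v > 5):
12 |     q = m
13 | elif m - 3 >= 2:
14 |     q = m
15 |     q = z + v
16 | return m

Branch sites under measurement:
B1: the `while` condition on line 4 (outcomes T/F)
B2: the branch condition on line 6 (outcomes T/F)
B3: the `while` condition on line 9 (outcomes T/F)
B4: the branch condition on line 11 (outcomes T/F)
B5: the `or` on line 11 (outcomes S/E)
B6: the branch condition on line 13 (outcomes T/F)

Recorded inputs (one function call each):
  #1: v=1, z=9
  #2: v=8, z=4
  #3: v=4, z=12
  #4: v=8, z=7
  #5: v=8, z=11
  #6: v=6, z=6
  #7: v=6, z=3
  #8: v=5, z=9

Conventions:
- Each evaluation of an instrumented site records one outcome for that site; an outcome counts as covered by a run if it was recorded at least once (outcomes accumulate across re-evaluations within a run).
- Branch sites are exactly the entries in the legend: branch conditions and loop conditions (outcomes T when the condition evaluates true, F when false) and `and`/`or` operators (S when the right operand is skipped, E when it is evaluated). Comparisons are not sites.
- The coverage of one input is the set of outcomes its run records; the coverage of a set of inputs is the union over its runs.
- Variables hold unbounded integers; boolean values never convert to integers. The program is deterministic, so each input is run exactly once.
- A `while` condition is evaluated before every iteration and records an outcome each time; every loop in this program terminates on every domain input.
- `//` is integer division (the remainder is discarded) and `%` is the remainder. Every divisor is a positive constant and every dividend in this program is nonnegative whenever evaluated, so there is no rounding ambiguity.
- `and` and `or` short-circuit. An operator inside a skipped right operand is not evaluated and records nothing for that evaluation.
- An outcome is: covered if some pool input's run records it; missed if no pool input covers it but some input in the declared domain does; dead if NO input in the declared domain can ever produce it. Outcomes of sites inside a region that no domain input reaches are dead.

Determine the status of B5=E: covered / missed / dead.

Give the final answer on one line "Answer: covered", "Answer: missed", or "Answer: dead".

B5=E is recorded by pool input(s) 1 -> covered

Answer: covered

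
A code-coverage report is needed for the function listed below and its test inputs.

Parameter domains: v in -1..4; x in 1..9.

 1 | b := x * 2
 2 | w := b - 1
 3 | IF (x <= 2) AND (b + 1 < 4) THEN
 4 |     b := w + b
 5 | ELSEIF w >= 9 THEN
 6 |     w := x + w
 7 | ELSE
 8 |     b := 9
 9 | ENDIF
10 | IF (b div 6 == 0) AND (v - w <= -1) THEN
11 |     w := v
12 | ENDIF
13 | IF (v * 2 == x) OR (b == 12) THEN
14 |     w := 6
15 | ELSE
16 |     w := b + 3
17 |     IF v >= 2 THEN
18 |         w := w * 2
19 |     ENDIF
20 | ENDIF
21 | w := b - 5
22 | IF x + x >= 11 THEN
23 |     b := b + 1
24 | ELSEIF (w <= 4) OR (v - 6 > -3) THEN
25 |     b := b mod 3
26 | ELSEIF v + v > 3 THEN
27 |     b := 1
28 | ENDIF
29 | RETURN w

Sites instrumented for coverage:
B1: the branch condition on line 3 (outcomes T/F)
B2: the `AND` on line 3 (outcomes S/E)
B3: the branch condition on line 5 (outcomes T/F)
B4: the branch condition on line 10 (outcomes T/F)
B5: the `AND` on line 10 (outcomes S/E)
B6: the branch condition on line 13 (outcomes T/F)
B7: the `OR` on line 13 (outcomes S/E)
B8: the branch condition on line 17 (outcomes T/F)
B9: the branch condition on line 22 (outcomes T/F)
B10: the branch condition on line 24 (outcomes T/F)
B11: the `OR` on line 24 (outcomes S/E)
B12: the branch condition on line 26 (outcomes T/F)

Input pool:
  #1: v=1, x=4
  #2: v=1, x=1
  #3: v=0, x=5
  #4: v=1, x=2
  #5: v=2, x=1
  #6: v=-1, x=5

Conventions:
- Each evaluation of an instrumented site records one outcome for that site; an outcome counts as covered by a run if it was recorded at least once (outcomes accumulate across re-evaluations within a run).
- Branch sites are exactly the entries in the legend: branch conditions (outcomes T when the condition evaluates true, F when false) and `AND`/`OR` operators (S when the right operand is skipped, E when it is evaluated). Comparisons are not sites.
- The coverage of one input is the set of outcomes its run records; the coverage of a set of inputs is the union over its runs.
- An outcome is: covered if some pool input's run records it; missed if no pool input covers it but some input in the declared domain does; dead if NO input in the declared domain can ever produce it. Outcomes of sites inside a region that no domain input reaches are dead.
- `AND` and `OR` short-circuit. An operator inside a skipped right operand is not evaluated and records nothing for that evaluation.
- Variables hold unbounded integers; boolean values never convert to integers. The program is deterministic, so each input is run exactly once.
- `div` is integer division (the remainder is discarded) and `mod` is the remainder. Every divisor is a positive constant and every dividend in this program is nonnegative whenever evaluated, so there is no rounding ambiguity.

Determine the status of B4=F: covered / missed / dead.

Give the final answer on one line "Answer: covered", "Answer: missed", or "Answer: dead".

B4=F is recorded by pool input(s) 1, 2, 3, 4, 5, 6 -> covered

Answer: covered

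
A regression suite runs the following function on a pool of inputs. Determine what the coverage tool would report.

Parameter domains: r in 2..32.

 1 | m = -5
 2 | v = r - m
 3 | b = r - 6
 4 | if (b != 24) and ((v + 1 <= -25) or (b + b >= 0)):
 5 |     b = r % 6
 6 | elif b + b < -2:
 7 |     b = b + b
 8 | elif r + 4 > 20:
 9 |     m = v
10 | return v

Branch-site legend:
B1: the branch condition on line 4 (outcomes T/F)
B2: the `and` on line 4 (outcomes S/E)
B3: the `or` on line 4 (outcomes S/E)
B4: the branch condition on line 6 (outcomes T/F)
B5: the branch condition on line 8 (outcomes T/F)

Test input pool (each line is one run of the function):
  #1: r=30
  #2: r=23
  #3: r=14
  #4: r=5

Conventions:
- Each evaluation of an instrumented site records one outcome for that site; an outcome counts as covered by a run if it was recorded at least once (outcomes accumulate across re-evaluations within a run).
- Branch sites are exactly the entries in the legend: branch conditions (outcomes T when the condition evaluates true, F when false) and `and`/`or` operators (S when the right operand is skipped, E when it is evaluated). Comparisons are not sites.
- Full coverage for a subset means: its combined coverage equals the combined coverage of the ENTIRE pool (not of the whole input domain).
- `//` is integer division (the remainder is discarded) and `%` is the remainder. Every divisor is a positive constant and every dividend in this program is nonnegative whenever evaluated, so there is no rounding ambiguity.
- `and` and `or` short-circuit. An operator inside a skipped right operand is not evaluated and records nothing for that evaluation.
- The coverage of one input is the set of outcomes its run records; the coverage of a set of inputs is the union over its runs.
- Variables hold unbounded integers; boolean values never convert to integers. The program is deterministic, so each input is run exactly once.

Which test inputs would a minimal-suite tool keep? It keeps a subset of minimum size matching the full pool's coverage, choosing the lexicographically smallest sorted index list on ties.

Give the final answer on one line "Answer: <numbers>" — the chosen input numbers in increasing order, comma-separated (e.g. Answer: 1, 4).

input #1, r=30: events B2->S, B1->F, B4->F, B5->T; outcomes B1=F, B2=S, B4=F, B5=T
input #2, r=23: events B2->E, B3->E, B1->T; outcomes B1=T, B2=E, B3=E
input #3, r=14: events B2->E, B3->E, B1->T; outcomes B1=T, B2=E, B3=E
input #4, r=5: events B2->E, B3->E, B1->F, B4->F, B5->F; outcomes B1=F, B2=E, B3=E, B4=F, B5=F
pool-wide coverage (8 outcomes): B1=T, B1=F, B2=S, B2=E, B3=E, B4=F, B5=T, B5=F
checked all size-1 subsets: none covers 8 outcomes (max 5/8)
checked all size-2 subsets: none covers 8 outcomes (max 7/8)
size 3: inputs {1, 2, 4} cover all 8 outcomes, and no lexicographically smaller subset of this size does

Answer: 1, 2, 4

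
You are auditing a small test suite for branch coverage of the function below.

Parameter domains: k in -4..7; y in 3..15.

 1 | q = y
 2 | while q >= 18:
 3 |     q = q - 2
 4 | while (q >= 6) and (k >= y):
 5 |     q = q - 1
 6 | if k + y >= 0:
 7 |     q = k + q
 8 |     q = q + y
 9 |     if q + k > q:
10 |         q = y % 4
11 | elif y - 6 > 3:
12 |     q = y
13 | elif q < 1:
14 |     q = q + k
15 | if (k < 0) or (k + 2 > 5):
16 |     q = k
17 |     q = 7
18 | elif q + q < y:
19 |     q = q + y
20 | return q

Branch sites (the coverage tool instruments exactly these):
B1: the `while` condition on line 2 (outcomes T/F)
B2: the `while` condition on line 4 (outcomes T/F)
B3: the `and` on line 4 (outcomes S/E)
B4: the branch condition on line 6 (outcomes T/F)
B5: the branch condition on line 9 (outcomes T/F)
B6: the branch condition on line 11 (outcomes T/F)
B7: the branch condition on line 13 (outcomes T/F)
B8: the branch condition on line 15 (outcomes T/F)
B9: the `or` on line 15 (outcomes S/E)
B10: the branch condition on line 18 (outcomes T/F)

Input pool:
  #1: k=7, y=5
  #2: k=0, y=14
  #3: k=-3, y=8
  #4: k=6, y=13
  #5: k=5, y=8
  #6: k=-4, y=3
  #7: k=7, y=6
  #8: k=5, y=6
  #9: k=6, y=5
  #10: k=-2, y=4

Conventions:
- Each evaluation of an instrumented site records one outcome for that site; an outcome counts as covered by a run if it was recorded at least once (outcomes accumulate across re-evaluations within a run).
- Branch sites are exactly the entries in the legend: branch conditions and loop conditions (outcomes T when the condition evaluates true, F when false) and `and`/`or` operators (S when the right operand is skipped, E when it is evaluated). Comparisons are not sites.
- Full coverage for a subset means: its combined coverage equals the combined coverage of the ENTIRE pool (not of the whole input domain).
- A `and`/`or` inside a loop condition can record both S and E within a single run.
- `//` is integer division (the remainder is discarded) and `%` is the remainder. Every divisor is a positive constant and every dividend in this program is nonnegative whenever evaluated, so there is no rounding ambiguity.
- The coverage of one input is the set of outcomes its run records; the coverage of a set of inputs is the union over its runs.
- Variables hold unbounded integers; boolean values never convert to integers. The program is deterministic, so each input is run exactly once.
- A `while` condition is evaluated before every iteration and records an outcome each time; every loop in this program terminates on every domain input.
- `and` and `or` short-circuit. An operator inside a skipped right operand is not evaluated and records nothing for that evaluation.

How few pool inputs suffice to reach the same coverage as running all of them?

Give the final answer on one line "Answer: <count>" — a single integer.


input #1 (k=7, y=5): covers B1=F, B2=F, B3=S, B4=T, B5=T, B8=T, B9=E
input #2 (k=0, y=14): covers B1=F, B2=F, B3=E, B4=T, B5=F, B8=F, B9=E, B10=F
input #3 (k=-3, y=8): covers B1=F, B2=F, B3=E, B4=T, B5=F, B8=T, B9=S
input #4 (k=6, y=13): covers B1=F, B2=F, B3=E, B4=T, B5=T, B8=T, B9=E
input #5 (k=5, y=8): covers B1=F, B2=F, B3=E, B4=T, B5=T, B8=T, B9=E
input #6 (k=-4, y=3): covers B1=F, B2=F, B3=S, B4=F, B6=F, B7=F, B8=T, B9=S
input #7 (k=7, y=6): covers B1=F, B2=T, B2=F, B3=S, B3=E, B4=T, B5=T, B8=T, B9=E
input #8 (k=5, y=6): covers B1=F, B2=F, B3=E, B4=T, B5=T, B8=T, B9=E
input #9 (k=6, y=5): covers B1=F, B2=F, B3=S, B4=T, B5=T, B8=T, B9=E
input #10 (k=-2, y=4): covers B1=F, B2=F, B3=S, B4=T, B5=F, B8=T, B9=S
union over all inputs: B1=F, B2=T, B2=F, B3=S, B3=E, B4=T, B4=F, B5=T, B5=F, B6=F, B7=F, B8=T, B8=F, B9=S, B9=E, B10=F (16 outcomes)
checked all size-1 subsets: none covers 16 outcomes (max 9/16)
checked all size-2 subsets: none covers 16 outcomes (max 14/16)
inputs {2, 6, 7} (size 3) cover everything; no size-3 subset with a lexicographically smaller index list covers all 16
Answer: 3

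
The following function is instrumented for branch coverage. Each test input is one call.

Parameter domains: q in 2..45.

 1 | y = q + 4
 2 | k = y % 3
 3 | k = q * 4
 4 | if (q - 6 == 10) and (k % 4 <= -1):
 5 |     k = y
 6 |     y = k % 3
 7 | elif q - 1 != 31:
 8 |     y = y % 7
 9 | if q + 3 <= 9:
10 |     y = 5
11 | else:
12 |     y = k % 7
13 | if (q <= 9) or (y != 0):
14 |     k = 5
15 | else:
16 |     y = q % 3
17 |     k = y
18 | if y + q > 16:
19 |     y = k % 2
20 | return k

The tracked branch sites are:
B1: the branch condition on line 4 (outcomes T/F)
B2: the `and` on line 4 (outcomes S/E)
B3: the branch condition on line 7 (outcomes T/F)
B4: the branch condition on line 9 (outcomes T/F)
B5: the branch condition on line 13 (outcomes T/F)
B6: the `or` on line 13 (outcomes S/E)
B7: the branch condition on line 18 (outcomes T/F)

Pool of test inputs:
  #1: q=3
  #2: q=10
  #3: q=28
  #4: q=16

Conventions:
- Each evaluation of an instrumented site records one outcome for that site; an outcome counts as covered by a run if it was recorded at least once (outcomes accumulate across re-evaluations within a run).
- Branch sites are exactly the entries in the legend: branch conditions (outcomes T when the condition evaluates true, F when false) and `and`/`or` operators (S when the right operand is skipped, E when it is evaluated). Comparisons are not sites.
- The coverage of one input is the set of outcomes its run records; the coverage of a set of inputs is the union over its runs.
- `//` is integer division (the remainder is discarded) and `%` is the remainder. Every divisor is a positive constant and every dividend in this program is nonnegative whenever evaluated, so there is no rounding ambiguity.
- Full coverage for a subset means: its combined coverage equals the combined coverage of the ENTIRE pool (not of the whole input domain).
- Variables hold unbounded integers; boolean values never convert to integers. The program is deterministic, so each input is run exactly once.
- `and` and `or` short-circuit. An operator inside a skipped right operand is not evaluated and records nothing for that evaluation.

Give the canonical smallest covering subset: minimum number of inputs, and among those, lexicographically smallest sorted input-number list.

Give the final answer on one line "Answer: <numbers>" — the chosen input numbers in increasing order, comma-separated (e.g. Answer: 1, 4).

#1 (q=3) -> covered: B1=F, B2=S, B3=T, B4=T, B5=T, B6=S, B7=F
#2 (q=10) -> covered: B1=F, B2=S, B3=T, B4=F, B5=T, B6=E, B7=F
#3 (q=28) -> covered: B1=F, B2=S, B3=T, B4=F, B5=F, B6=E, B7=T
#4 (q=16) -> covered: B1=F, B2=E, B3=T, B4=F, B5=T, B6=E, B7=T
the full pool covers 12 outcomes: B1=F, B2=S, B2=E, B3=T, B4=T, B4=F, B5=T, B5=F, B6=S, B6=E, B7=T, B7=F
no size-1 subset reaches all 12 outcomes (best union: 7/12)
no size-2 subset reaches all 12 outcomes (best union: 11/12)
inputs {1, 3, 4} (size 3) cover everything; no size-3 subset with a lexicographically smaller index list covers all 12

Answer: 1, 3, 4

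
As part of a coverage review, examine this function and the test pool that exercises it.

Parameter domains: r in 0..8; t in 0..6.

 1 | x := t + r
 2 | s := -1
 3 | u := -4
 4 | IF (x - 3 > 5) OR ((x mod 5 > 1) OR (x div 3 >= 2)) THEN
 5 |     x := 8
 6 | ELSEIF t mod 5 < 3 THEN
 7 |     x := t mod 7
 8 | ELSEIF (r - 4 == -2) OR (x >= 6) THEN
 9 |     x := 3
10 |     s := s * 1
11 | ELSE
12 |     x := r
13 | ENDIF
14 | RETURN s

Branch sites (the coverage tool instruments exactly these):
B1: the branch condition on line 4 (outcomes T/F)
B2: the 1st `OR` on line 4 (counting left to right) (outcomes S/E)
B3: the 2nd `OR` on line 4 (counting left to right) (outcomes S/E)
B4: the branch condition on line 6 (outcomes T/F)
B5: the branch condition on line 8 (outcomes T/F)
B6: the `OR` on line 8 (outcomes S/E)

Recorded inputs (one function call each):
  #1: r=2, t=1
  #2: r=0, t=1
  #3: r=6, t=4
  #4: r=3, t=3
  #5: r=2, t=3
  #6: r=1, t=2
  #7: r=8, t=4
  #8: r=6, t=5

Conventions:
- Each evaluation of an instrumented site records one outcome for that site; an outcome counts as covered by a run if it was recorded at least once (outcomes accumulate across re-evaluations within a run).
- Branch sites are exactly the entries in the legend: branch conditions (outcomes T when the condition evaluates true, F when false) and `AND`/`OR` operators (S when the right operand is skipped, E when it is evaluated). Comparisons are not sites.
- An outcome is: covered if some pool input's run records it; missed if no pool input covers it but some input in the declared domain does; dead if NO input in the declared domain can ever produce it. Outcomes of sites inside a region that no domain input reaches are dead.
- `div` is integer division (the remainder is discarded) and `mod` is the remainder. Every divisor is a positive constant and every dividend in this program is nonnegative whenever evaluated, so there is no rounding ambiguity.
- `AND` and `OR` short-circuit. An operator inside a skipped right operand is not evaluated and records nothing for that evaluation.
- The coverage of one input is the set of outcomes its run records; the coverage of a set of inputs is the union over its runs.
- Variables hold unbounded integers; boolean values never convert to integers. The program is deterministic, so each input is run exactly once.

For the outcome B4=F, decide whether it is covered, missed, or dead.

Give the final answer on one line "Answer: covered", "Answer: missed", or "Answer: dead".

B4=F is recorded by pool input(s) 5 -> covered

Answer: covered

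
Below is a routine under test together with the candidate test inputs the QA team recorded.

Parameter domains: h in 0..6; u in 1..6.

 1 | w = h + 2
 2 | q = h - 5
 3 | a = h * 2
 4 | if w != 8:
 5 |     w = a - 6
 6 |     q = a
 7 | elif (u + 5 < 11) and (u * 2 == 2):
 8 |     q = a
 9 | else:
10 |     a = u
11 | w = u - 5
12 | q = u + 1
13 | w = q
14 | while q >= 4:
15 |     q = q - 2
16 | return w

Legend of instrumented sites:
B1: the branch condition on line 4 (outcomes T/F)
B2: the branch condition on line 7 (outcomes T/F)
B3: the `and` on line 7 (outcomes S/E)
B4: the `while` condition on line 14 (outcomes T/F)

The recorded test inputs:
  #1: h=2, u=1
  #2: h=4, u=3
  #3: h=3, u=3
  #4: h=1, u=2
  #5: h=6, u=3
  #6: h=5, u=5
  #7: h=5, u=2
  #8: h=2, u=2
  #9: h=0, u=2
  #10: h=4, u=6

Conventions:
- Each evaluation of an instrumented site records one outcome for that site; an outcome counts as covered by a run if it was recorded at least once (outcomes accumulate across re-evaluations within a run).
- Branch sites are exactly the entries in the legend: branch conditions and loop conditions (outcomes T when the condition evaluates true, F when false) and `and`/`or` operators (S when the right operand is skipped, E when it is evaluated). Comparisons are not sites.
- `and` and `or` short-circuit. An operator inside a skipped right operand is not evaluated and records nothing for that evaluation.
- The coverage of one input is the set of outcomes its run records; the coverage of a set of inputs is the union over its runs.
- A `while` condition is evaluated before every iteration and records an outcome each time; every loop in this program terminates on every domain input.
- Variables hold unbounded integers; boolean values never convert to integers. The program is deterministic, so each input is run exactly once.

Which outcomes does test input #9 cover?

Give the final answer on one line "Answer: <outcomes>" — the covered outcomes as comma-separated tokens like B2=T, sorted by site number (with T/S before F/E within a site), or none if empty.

Running input #9 (h=0, u=2), event by event:
  B1->T, B4->F
deduplicating events, the covered set is: B1=T, B4=F

Answer: B1=T, B4=F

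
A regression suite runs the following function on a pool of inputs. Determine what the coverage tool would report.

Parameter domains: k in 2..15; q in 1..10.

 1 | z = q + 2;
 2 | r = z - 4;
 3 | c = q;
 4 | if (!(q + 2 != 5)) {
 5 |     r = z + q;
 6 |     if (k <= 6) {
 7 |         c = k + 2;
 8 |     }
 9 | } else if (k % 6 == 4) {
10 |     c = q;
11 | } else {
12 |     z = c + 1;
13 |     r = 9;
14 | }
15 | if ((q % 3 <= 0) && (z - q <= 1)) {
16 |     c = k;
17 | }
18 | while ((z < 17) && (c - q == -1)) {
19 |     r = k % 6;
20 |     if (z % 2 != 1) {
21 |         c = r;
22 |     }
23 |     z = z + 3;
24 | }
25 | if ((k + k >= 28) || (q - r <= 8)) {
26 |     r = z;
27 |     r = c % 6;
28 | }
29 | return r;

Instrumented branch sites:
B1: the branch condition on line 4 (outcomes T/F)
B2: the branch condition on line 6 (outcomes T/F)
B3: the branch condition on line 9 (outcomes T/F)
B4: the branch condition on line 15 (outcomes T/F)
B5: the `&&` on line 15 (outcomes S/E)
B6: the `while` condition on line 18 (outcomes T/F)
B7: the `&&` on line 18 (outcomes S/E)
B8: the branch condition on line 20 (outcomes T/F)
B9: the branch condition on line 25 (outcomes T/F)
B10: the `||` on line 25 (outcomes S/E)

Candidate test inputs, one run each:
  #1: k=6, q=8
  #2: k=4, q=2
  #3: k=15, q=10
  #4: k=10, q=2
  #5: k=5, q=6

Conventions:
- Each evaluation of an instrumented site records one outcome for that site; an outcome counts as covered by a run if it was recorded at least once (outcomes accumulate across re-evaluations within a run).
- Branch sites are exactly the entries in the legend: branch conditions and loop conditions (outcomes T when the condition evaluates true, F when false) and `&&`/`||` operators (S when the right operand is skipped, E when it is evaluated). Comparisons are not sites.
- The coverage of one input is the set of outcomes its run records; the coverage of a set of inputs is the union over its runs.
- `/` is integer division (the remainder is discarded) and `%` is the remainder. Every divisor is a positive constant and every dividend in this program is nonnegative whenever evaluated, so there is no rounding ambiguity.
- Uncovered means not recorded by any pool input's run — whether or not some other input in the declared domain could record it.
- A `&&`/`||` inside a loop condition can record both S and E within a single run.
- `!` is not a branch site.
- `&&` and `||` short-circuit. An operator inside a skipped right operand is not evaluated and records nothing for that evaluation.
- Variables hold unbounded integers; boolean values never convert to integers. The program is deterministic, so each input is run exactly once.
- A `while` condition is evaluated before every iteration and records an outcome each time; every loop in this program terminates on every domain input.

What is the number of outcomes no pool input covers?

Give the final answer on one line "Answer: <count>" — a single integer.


input #1 (k=6, q=8): events B1->F, B3->F, B5->S, B4->F, B7->E, B6->F, B10->E, B9->T; covers B1=F, B3=F, B4=F, B5=S, B6=F, B7=E, B9=T, B10=E
input #2 (k=4, q=2): events B1->F, B3->T, B5->S, B4->F, B7->E, B6->F, B10->E, B9->T; covers B1=F, B3=T, B4=F, B5=S, B6=F, B7=E, B9=T, B10=E
input #3 (k=15, q=10): events B1->F, B3->F, B5->S, B4->F, B7->E, B6->F, B10->S, B9->T; covers B1=F, B3=F, B4=F, B5=S, B6=F, B7=E, B9=T, B10=S
input #4 (k=10, q=2): events B1->F, B3->T, B5->S, B4->F, B7->E, B6->F, B10->E, B9->T; covers B1=F, B3=T, B4=F, B5=S, B6=F, B7=E, B9=T, B10=E
input #5 (k=5, q=6): events B1->F, B3->F, B5->E, B4->T, B7->E, B6->T, B8->F, B7->E, B6->T, B8->T, B7->E, B6->T, B8->F, B7->E, ...; covers B1=F, B3=F, B4=T, B5=E, B6=T, B6=F, B7=S, B7=E, B8=T, B8=F, B9=T, B10=E
union over the pool: B1=F, B3=T, B3=F, B4=T, B4=F, B5=S, B5=E, B6=T, B6=F, B7=S, B7=E, B8=T, B8=F, B9=T, B10=S, B10=E
uncovered (4 of 20): B1=T, B2=T, B2=F, B9=F
Answer: 4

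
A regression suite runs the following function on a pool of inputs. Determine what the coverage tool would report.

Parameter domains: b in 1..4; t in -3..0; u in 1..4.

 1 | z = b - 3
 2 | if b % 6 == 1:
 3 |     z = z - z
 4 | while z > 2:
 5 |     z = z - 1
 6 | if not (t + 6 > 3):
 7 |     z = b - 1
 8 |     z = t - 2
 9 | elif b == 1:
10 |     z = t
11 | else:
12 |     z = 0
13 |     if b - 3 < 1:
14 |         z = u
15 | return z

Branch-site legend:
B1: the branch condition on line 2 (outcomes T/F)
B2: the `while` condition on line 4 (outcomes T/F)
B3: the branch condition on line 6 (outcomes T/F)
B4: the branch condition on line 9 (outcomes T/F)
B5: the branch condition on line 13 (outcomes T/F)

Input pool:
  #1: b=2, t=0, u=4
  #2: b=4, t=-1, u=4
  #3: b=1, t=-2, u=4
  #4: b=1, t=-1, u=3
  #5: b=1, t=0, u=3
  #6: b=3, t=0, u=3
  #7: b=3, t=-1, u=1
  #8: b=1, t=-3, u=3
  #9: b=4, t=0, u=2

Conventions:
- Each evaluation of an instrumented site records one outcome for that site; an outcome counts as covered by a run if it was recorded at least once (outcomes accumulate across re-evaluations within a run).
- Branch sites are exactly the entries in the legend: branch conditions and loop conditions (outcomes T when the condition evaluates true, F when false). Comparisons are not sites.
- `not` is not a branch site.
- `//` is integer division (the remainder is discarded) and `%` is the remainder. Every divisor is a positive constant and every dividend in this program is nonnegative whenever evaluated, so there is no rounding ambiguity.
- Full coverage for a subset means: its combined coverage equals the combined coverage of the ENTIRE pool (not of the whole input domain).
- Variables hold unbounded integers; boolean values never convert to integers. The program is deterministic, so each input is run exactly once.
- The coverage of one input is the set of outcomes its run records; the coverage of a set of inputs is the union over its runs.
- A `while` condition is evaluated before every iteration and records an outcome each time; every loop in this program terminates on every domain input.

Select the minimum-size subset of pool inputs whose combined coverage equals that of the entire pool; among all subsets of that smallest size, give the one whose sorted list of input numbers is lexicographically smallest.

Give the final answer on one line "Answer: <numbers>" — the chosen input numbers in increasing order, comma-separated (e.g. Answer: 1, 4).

input #1 (b=2, t=0, u=4): covers B1=F, B2=F, B3=F, B4=F, B5=T
input #2 (b=4, t=-1, u=4): covers B1=F, B2=F, B3=F, B4=F, B5=F
input #3 (b=1, t=-2, u=4): covers B1=T, B2=F, B3=F, B4=T
input #4 (b=1, t=-1, u=3): covers B1=T, B2=F, B3=F, B4=T
input #5 (b=1, t=0, u=3): covers B1=T, B2=F, B3=F, B4=T
input #6 (b=3, t=0, u=3): covers B1=F, B2=F, B3=F, B4=F, B5=T
input #7 (b=3, t=-1, u=1): covers B1=F, B2=F, B3=F, B4=F, B5=T
input #8 (b=1, t=-3, u=3): covers B1=T, B2=F, B3=T
input #9 (b=4, t=0, u=2): covers B1=F, B2=F, B3=F, B4=F, B5=F
pool-wide coverage (9 outcomes): B1=T, B1=F, B2=F, B3=T, B3=F, B4=T, B4=F, B5=T, B5=F
no size-1 subset reaches all 9 outcomes (best union: 5/9)
no size-2 subset reaches all 9 outcomes (best union: 7/9)
no size-3 subset reaches all 9 outcomes (best union: 8/9)
at size 4, {1, 2, 3, 8} reaches all 9 outcomes; every lexicographically earlier size-4 subset fails

Answer: 1, 2, 3, 8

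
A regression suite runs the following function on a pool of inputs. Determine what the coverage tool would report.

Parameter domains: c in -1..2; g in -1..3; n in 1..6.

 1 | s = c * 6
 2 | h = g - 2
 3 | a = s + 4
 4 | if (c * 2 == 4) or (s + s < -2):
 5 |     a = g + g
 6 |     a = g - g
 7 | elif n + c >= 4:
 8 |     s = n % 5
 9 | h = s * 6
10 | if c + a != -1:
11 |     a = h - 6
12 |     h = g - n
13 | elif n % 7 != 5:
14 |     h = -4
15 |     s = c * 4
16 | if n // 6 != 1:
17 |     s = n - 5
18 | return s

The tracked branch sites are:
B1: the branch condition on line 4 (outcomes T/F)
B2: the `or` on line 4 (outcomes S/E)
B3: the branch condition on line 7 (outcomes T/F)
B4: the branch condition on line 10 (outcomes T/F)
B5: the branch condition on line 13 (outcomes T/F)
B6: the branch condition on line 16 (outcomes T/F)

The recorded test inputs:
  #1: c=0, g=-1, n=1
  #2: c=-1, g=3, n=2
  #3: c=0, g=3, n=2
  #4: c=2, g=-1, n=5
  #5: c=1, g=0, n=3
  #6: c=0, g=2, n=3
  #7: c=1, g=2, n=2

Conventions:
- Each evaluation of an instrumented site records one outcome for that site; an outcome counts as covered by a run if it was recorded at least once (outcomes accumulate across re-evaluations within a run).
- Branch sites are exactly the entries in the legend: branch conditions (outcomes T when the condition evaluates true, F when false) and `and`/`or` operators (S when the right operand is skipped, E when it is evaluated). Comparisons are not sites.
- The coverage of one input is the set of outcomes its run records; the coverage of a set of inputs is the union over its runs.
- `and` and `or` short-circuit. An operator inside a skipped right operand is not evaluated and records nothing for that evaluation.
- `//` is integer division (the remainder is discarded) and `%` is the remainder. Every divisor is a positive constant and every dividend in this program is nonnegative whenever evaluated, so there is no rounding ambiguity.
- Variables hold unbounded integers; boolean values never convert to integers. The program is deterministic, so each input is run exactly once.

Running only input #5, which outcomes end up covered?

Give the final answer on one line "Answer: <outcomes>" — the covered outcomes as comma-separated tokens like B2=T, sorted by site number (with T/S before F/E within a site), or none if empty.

Tracing the run of input #5 (c=1, g=0, n=3):
  B2->E, B1->F, B3->T, B4->T, B6->T
as a set, this run covers: B1=F, B2=E, B3=T, B4=T, B6=T

Answer: B1=F, B2=E, B3=T, B4=T, B6=T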